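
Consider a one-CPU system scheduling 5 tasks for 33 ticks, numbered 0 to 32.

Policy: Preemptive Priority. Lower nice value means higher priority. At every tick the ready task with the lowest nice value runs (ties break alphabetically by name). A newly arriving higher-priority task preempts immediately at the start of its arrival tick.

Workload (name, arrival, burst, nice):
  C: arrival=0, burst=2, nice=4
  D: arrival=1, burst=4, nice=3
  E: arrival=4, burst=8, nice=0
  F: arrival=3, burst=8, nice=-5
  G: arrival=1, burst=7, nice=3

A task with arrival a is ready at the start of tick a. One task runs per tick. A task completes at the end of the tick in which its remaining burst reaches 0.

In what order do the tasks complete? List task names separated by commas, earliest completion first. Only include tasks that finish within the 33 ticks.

completion order = F, E, D, G, C

t=0: ready={C} → run C
t=1: ready={C,D,G} → run D
t=2: ready={C,D,G} → run D
t=3: ready={C,D,F,G} → run F
t=4: ready={C,D,E,F,G} → run F
t=5: ready={C,D,E,F,G} → run F
t=6: ready={C,D,E,F,G} → run F
t=7: ready={C,D,E,F,G} → run F
t=8: ready={C,D,E,F,G} → run F
t=9: ready={C,D,E,F,G} → run F
t=10: ready={C,D,E,F,G} → run F
t=11: ready={C,D,E,G} → run E
t=12: ready={C,D,E,G} → run E
t=13: ready={C,D,E,G} → run E
t=14: ready={C,D,E,G} → run E
t=15: ready={C,D,E,G} → run E
t=16: ready={C,D,E,G} → run E
t=17: ready={C,D,E,G} → run E
t=18: ready={C,D,E,G} → run E
t=19: ready={C,D,G} → run D
t=20: ready={C,D,G} → run D
t=21: ready={C,G} → run G
t=22: ready={C,G} → run G
t=23: ready={C,G} → run G
t=24: ready={C,G} → run G
t=25: ready={C,G} → run G
t=26: ready={C,G} → run G
t=27: ready={C,G} → run G
t=28: ready={C} → run C
t=29: (idle)
t=30: (idle)
t=31: (idle)
t=32: (idle)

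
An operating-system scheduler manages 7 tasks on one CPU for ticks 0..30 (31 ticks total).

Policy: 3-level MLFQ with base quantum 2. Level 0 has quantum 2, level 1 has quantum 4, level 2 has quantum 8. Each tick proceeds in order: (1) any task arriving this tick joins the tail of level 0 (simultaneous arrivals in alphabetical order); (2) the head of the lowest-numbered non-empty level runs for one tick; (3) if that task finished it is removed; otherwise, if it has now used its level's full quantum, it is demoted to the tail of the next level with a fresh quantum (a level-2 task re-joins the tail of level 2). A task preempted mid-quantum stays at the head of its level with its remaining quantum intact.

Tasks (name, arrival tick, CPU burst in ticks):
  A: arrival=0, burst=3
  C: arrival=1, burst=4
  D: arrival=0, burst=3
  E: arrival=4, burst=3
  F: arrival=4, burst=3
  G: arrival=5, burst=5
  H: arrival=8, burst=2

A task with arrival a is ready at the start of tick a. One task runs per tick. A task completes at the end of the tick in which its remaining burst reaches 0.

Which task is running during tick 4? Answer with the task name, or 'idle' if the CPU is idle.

running at tick 4 = C

t=0: L0/L1/L2 = AD/-/- → run A
t=1: L0/L1/L2 = ADC/-/- → run A
t=2: L0/L1/L2 = DC/A/- → run D
t=3: L0/L1/L2 = DC/A/- → run D
t=4: L0/L1/L2 = CEF/AD/- → run C
t=5: L0/L1/L2 = CEFG/AD/- → run C
t=6: L0/L1/L2 = EFG/ADC/- → run E
t=7: L0/L1/L2 = EFG/ADC/- → run E
t=8: L0/L1/L2 = FGH/ADCE/- → run F
t=9: L0/L1/L2 = FGH/ADCE/- → run F
t=10: L0/L1/L2 = GH/ADCEF/- → run G
t=11: L0/L1/L2 = GH/ADCEF/- → run G
t=12: L0/L1/L2 = H/ADCEFG/- → run H
t=13: L0/L1/L2 = H/ADCEFG/- → run H
t=14: L0/L1/L2 = -/ADCEFG/- → run A
t=15: L0/L1/L2 = -/DCEFG/- → run D
t=16: L0/L1/L2 = -/CEFG/- → run C
t=17: L0/L1/L2 = -/CEFG/- → run C
t=18: L0/L1/L2 = -/EFG/- → run E
t=19: L0/L1/L2 = -/FG/- → run F
t=20: L0/L1/L2 = -/G/- → run G
t=21: L0/L1/L2 = -/G/- → run G
t=22: L0/L1/L2 = -/G/- → run G
t=23: (idle)
t=24: (idle)
t=25: (idle)
t=26: (idle)
t=27: (idle)
t=28: (idle)
t=29: (idle)
t=30: (idle)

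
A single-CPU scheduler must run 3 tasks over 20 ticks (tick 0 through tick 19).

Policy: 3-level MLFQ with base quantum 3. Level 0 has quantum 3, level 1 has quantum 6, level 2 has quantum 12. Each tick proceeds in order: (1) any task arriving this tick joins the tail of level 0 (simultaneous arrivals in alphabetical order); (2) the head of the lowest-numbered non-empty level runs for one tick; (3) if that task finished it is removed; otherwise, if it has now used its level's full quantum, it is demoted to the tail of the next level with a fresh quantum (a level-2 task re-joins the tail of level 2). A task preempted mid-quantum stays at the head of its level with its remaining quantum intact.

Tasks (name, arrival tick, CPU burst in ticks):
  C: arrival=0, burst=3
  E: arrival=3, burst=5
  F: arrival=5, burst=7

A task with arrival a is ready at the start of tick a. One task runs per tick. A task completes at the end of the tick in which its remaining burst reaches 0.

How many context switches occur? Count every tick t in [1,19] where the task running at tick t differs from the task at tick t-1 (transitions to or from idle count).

context switches = 5

t=0: L0/L1/L2 = C/-/- → run C
t=1: L0/L1/L2 = C/-/- → run C
t=2: L0/L1/L2 = C/-/- → run C
t=3: L0/L1/L2 = E/-/- → run E
t=4: L0/L1/L2 = E/-/- → run E
t=5: L0/L1/L2 = EF/-/- → run E
t=6: L0/L1/L2 = F/E/- → run F
t=7: L0/L1/L2 = F/E/- → run F
t=8: L0/L1/L2 = F/E/- → run F
t=9: L0/L1/L2 = -/EF/- → run E
t=10: L0/L1/L2 = -/EF/- → run E
t=11: L0/L1/L2 = -/F/- → run F
t=12: L0/L1/L2 = -/F/- → run F
t=13: L0/L1/L2 = -/F/- → run F
t=14: L0/L1/L2 = -/F/- → run F
t=15: (idle)
t=16: (idle)
t=17: (idle)
t=18: (idle)
t=19: (idle)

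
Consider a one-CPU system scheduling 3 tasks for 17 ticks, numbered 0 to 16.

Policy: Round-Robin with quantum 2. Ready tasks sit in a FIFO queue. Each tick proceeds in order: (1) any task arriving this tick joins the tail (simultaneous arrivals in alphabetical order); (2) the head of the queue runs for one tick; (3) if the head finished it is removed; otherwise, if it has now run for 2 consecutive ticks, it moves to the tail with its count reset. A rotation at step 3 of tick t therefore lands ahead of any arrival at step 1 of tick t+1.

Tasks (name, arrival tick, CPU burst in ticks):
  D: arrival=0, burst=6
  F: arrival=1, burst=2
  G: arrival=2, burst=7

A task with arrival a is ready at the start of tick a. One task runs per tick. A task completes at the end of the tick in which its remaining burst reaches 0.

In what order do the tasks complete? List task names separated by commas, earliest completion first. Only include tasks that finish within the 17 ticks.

t=0: queue=[D] q_used=0 → run D
t=1: queue=[D,F] q_used=1 → run D
t=2: queue=[F,D,G] q_used=0 → run F
t=3: queue=[F,D,G] q_used=1 → run F
t=4: queue=[D,G] q_used=0 → run D
t=5: queue=[D,G] q_used=1 → run D
t=6: queue=[G,D] q_used=0 → run G
t=7: queue=[G,D] q_used=1 → run G
t=8: queue=[D,G] q_used=0 → run D
t=9: queue=[D,G] q_used=1 → run D
t=10: queue=[G] q_used=0 → run G
t=11: queue=[G] q_used=1 → run G
t=12: queue=[G] q_used=0 → run G
t=13: queue=[G] q_used=1 → run G
t=14: queue=[G] q_used=0 → run G
t=15: (idle)
t=16: (idle)

completion order = F, D, G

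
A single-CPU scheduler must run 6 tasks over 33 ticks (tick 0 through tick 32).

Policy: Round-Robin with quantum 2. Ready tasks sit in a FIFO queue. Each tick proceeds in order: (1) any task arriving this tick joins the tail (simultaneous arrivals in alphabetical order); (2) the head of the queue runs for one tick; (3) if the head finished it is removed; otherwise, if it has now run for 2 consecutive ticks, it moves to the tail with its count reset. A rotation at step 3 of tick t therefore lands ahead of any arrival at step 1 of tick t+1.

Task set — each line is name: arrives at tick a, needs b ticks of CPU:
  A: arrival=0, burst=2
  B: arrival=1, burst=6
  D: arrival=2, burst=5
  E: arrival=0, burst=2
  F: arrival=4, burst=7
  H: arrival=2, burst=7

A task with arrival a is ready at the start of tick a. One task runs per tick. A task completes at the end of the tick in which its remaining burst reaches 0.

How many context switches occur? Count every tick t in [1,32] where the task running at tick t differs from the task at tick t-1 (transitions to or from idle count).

t=0: queue=[A,E] q_used=0 → run A
t=1: queue=[A,E,B] q_used=1 → run A
t=2: queue=[E,B,D,H] q_used=0 → run E
t=3: queue=[E,B,D,H] q_used=1 → run E
t=4: queue=[B,D,H,F] q_used=0 → run B
t=5: queue=[B,D,H,F] q_used=1 → run B
t=6: queue=[D,H,F,B] q_used=0 → run D
t=7: queue=[D,H,F,B] q_used=1 → run D
t=8: queue=[H,F,B,D] q_used=0 → run H
t=9: queue=[H,F,B,D] q_used=1 → run H
t=10: queue=[F,B,D,H] q_used=0 → run F
t=11: queue=[F,B,D,H] q_used=1 → run F
t=12: queue=[B,D,H,F] q_used=0 → run B
t=13: queue=[B,D,H,F] q_used=1 → run B
t=14: queue=[D,H,F,B] q_used=0 → run D
t=15: queue=[D,H,F,B] q_used=1 → run D
t=16: queue=[H,F,B,D] q_used=0 → run H
t=17: queue=[H,F,B,D] q_used=1 → run H
t=18: queue=[F,B,D,H] q_used=0 → run F
t=19: queue=[F,B,D,H] q_used=1 → run F
t=20: queue=[B,D,H,F] q_used=0 → run B
t=21: queue=[B,D,H,F] q_used=1 → run B
t=22: queue=[D,H,F] q_used=0 → run D
t=23: queue=[H,F] q_used=0 → run H
t=24: queue=[H,F] q_used=1 → run H
t=25: queue=[F,H] q_used=0 → run F
t=26: queue=[F,H] q_used=1 → run F
t=27: queue=[H,F] q_used=0 → run H
t=28: queue=[F] q_used=0 → run F
t=29: (idle)
t=30: (idle)
t=31: (idle)
t=32: (idle)

context switches = 16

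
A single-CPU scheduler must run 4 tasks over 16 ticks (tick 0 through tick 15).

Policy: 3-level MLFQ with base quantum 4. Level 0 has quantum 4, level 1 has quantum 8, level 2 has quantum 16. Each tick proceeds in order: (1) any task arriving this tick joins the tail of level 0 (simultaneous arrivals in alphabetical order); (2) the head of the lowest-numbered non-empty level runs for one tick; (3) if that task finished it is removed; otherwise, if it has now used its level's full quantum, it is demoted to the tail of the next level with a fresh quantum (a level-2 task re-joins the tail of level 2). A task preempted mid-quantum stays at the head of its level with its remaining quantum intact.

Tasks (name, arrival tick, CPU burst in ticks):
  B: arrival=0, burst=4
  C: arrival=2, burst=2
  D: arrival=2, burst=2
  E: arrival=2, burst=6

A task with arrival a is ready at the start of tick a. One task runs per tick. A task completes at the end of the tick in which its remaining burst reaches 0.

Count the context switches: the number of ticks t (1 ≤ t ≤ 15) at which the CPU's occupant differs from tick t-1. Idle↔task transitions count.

t=0: L0/L1/L2 = B/-/- → run B
t=1: L0/L1/L2 = B/-/- → run B
t=2: L0/L1/L2 = BCDE/-/- → run B
t=3: L0/L1/L2 = BCDE/-/- → run B
t=4: L0/L1/L2 = CDE/-/- → run C
t=5: L0/L1/L2 = CDE/-/- → run C
t=6: L0/L1/L2 = DE/-/- → run D
t=7: L0/L1/L2 = DE/-/- → run D
t=8: L0/L1/L2 = E/-/- → run E
t=9: L0/L1/L2 = E/-/- → run E
t=10: L0/L1/L2 = E/-/- → run E
t=11: L0/L1/L2 = E/-/- → run E
t=12: L0/L1/L2 = -/E/- → run E
t=13: L0/L1/L2 = -/E/- → run E
t=14: (idle)
t=15: (idle)

context switches = 4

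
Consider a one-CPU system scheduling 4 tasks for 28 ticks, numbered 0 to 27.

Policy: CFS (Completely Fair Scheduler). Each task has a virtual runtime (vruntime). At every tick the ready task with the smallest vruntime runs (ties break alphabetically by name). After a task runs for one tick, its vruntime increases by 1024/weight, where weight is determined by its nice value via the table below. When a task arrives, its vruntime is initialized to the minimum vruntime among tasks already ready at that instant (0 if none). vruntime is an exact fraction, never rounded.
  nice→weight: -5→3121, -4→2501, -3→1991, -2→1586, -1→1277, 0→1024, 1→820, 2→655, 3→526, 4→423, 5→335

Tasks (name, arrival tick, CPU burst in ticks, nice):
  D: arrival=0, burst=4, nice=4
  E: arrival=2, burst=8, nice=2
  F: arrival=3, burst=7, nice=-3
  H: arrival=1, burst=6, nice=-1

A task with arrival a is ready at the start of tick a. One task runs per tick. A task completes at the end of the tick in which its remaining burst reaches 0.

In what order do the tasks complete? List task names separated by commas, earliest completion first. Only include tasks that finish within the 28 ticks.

t=0: vr[D=0] → run D
t=1: vr[D=1024/423 H=1024/423] → run D
t=2: vr[D=2048/423 E=1024/423 H=1024/423] → run E
t=3: vr[D=2048/423 E=1103872/277065 F=1024/423 H=1024/423] → run F
t=4: vr[D=2048/423 E=1103872/277065 F=2471936/842193 H=1024/423] → run H
t=5: vr[D=2048/423 E=1103872/277065 F=2471936/842193 H=1740800/540171] → run F
t=6: vr[D=2048/423 E=1103872/277065 F=2905088/842193 H=1740800/540171] → run H
t=7: vr[D=2048/423 E=1103872/277065 F=2905088/842193 H=2173952/540171] → run F
t=8: vr[D=2048/423 E=1103872/277065 F=3338240/842193 H=2173952/540171] → run F
t=9: vr[D=2048/423 E=1103872/277065 F=3771392/842193 H=2173952/540171] → run E
t=10: vr[D=2048/423 E=1537024/277065 F=3771392/842193 H=2173952/540171] → run H
t=11: vr[D=2048/423 E=1537024/277065 F=3771392/842193 H=2607104/540171] → run F
t=12: vr[D=2048/423 E=1537024/277065 F=4204544/842193 H=2607104/540171] → run H
t=13: vr[D=2048/423 E=1537024/277065 F=4204544/842193 H=3040256/540171] → run D
t=14: vr[D=1024/141 E=1537024/277065 F=4204544/842193 H=3040256/540171] → run F
t=15: vr[D=1024/141 E=1537024/277065 F=4637696/842193 H=3040256/540171] → run F
t=16: vr[D=1024/141 E=1537024/277065 H=3040256/540171] → run E
t=17: vr[D=1024/141 E=1970176/277065 H=3040256/540171] → run H
t=18: vr[D=1024/141 E=1970176/277065 H=3473408/540171] → run H
t=19: vr[D=1024/141 E=1970176/277065] → run E
t=20: vr[D=1024/141 E=2403328/277065] → run D
t=21: vr[E=2403328/277065] → run E
t=22: vr[E=567296/55413] → run E
t=23: vr[E=3269632/277065] → run E
t=24: vr[E=3702784/277065] → run E
t=25: (idle)
t=26: (idle)
t=27: (idle)

completion order = F, H, D, E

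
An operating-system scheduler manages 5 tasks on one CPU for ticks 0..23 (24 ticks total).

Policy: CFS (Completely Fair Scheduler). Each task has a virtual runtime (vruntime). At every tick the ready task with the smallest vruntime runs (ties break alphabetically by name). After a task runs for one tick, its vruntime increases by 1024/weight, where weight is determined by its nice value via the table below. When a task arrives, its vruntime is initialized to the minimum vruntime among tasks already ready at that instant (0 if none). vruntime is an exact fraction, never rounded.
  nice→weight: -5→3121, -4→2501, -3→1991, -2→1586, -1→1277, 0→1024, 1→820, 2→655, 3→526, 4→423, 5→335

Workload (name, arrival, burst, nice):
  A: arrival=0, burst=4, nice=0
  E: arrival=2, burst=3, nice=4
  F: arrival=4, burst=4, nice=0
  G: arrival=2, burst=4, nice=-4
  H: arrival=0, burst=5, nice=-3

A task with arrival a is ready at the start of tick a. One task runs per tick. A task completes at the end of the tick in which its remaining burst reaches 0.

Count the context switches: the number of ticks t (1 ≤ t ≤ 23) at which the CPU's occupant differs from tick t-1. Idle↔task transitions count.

context switches = 20

t=0: vr[A=0 H=0] → run A
t=1: vr[A=1 H=0] → run H
t=2: vr[A=1 E=1024/1991 G=1024/1991 H=1024/1991] → run E
t=3: vr[A=1 E=2471936/842193 G=1024/1991 H=1024/1991] → run G
t=4: vr[A=1 E=2471936/842193 F=1024/1991 G=4599808/4979491 H=1024/1991] → run F
t=5: vr[A=1 E=2471936/842193 F=3015/1991 G=4599808/4979491 H=1024/1991] → run H
t=6: vr[A=1 E=2471936/842193 F=3015/1991 G=4599808/4979491 H=2048/1991] → run G
t=7: vr[A=1 E=2471936/842193 F=3015/1991 G=6638592/4979491 H=2048/1991] → run A
t=8: vr[A=2 E=2471936/842193 F=3015/1991 G=6638592/4979491 H=2048/1991] → run H
t=9: vr[A=2 E=2471936/842193 F=3015/1991 G=6638592/4979491 H=3072/1991] → run G
t=10: vr[A=2 E=2471936/842193 F=3015/1991 G=8677376/4979491 H=3072/1991] → run F
t=11: vr[A=2 E=2471936/842193 F=5006/1991 G=8677376/4979491 H=3072/1991] → run H
t=12: vr[A=2 E=2471936/842193 F=5006/1991 G=8677376/4979491 H=4096/1991] → run G
t=13: vr[A=2 E=2471936/842193 F=5006/1991 H=4096/1991] → run A
t=14: vr[A=3 E=2471936/842193 F=5006/1991 H=4096/1991] → run H
t=15: vr[A=3 E=2471936/842193 F=5006/1991] → run F
t=16: vr[A=3 E=2471936/842193 F=6997/1991] → run E
t=17: vr[A=3 E=4510720/842193 F=6997/1991] → run A
t=18: vr[E=4510720/842193 F=6997/1991] → run F
t=19: vr[E=4510720/842193] → run E
t=20: (idle)
t=21: (idle)
t=22: (idle)
t=23: (idle)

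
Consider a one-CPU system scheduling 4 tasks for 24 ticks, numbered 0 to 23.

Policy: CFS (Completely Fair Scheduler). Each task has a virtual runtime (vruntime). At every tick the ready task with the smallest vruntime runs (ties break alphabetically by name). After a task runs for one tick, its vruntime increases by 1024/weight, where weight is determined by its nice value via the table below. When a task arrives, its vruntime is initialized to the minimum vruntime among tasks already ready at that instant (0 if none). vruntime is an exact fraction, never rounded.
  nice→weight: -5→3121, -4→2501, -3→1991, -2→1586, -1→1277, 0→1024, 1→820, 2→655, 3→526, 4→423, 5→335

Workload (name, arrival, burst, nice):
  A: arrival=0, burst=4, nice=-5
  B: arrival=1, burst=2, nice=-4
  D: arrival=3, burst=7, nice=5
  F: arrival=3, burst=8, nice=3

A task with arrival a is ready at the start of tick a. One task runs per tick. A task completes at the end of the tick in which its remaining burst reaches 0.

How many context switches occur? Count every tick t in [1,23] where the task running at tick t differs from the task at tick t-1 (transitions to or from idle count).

context switches = 17

t=0: vr[A=0] → run A
t=1: vr[A=1024/3121 B=1024/3121] → run A
t=2: vr[A=2048/3121 B=1024/3121] → run B
t=3: vr[A=2048/3121 B=5756928/7805621 D=2048/3121 F=2048/3121] → run A
t=4: vr[A=3072/3121 B=5756928/7805621 D=2048/3121 F=2048/3121] → run D
t=5: vr[A=3072/3121 B=5756928/7805621 D=3881984/1045535 F=2048/3121] → run F
t=6: vr[A=3072/3121 B=5756928/7805621 D=3881984/1045535 F=2136576/820823] → run B
t=7: vr[A=3072/3121 D=3881984/1045535 F=2136576/820823] → run A
t=8: vr[D=3881984/1045535 F=2136576/820823] → run F
t=9: vr[D=3881984/1045535 F=3734528/820823] → run D
t=10: vr[D=7077888/1045535 F=3734528/820823] → run F
t=11: vr[D=7077888/1045535 F=5332480/820823] → run F
t=12: vr[D=7077888/1045535 F=6930432/820823] → run D
t=13: vr[D=10273792/1045535 F=6930432/820823] → run F
t=14: vr[D=10273792/1045535 F=8528384/820823] → run D
t=15: vr[D=13469696/1045535 F=8528384/820823] → run F
t=16: vr[D=13469696/1045535 F=10126336/820823] → run F
t=17: vr[D=13469696/1045535 F=11724288/820823] → run D
t=18: vr[D=3333120/209107 F=11724288/820823] → run F
t=19: vr[D=3333120/209107] → run D
t=20: vr[D=19861504/1045535] → run D
t=21: (idle)
t=22: (idle)
t=23: (idle)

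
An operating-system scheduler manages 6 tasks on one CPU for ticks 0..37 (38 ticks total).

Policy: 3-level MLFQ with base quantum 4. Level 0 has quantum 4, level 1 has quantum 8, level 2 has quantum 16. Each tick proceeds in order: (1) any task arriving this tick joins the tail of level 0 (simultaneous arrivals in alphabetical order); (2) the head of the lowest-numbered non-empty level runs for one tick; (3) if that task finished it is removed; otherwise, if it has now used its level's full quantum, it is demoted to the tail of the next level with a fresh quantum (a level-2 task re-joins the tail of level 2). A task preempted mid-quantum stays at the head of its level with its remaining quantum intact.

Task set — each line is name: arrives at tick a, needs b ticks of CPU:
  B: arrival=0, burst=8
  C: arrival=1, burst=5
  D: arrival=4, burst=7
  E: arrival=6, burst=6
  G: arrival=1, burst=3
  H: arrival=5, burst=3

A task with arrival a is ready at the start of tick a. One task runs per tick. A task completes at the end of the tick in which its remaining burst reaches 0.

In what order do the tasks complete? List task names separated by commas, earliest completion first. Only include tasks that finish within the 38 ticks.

completion order = G, H, B, C, D, E

t=0: L0/L1/L2 = B/-/- → run B
t=1: L0/L1/L2 = BCG/-/- → run B
t=2: L0/L1/L2 = BCG/-/- → run B
t=3: L0/L1/L2 = BCG/-/- → run B
t=4: L0/L1/L2 = CGD/B/- → run C
t=5: L0/L1/L2 = CGDH/B/- → run C
t=6: L0/L1/L2 = CGDHE/B/- → run C
t=7: L0/L1/L2 = CGDHE/B/- → run C
t=8: L0/L1/L2 = GDHE/BC/- → run G
t=9: L0/L1/L2 = GDHE/BC/- → run G
t=10: L0/L1/L2 = GDHE/BC/- → run G
t=11: L0/L1/L2 = DHE/BC/- → run D
t=12: L0/L1/L2 = DHE/BC/- → run D
t=13: L0/L1/L2 = DHE/BC/- → run D
t=14: L0/L1/L2 = DHE/BC/- → run D
t=15: L0/L1/L2 = HE/BCD/- → run H
t=16: L0/L1/L2 = HE/BCD/- → run H
t=17: L0/L1/L2 = HE/BCD/- → run H
t=18: L0/L1/L2 = E/BCD/- → run E
t=19: L0/L1/L2 = E/BCD/- → run E
t=20: L0/L1/L2 = E/BCD/- → run E
t=21: L0/L1/L2 = E/BCD/- → run E
t=22: L0/L1/L2 = -/BCDE/- → run B
t=23: L0/L1/L2 = -/BCDE/- → run B
t=24: L0/L1/L2 = -/BCDE/- → run B
t=25: L0/L1/L2 = -/BCDE/- → run B
t=26: L0/L1/L2 = -/CDE/- → run C
t=27: L0/L1/L2 = -/DE/- → run D
t=28: L0/L1/L2 = -/DE/- → run D
t=29: L0/L1/L2 = -/DE/- → run D
t=30: L0/L1/L2 = -/E/- → run E
t=31: L0/L1/L2 = -/E/- → run E
t=32: (idle)
t=33: (idle)
t=34: (idle)
t=35: (idle)
t=36: (idle)
t=37: (idle)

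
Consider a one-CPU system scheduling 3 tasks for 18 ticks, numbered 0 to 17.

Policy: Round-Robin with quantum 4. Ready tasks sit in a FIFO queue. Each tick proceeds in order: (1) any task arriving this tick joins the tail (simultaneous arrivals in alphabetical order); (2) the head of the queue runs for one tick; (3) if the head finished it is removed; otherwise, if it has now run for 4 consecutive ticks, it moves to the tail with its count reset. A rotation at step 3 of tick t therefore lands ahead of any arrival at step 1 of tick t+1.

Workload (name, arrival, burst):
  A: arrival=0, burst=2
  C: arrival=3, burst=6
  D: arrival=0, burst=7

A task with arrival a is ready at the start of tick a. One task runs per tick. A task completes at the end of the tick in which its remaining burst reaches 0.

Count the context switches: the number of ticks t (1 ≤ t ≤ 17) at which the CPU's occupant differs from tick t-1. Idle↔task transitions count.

t=0: queue=[A,D] q_used=0 → run A
t=1: queue=[A,D] q_used=1 → run A
t=2: queue=[D] q_used=0 → run D
t=3: queue=[D,C] q_used=1 → run D
t=4: queue=[D,C] q_used=2 → run D
t=5: queue=[D,C] q_used=3 → run D
t=6: queue=[C,D] q_used=0 → run C
t=7: queue=[C,D] q_used=1 → run C
t=8: queue=[C,D] q_used=2 → run C
t=9: queue=[C,D] q_used=3 → run C
t=10: queue=[D,C] q_used=0 → run D
t=11: queue=[D,C] q_used=1 → run D
t=12: queue=[D,C] q_used=2 → run D
t=13: queue=[C] q_used=0 → run C
t=14: queue=[C] q_used=1 → run C
t=15: (idle)
t=16: (idle)
t=17: (idle)

context switches = 5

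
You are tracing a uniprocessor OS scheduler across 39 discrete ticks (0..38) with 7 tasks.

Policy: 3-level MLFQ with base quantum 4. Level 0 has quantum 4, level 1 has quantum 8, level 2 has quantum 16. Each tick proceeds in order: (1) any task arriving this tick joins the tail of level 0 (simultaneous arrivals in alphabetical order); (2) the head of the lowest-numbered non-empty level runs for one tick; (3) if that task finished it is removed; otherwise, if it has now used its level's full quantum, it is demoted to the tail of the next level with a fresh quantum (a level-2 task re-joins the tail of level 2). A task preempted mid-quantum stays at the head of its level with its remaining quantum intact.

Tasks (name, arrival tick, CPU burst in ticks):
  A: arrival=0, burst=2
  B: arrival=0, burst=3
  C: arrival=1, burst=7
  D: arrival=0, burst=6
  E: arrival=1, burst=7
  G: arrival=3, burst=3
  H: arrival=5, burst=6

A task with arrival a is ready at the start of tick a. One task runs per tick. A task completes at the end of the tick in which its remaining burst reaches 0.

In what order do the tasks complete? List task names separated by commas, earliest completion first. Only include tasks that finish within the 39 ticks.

t=0: L0/L1/L2 = ABD/-/- → run A
t=1: L0/L1/L2 = ABDCE/-/- → run A
t=2: L0/L1/L2 = BDCE/-/- → run B
t=3: L0/L1/L2 = BDCEG/-/- → run B
t=4: L0/L1/L2 = BDCEG/-/- → run B
t=5: L0/L1/L2 = DCEGH/-/- → run D
t=6: L0/L1/L2 = DCEGH/-/- → run D
t=7: L0/L1/L2 = DCEGH/-/- → run D
t=8: L0/L1/L2 = DCEGH/-/- → run D
t=9: L0/L1/L2 = CEGH/D/- → run C
t=10: L0/L1/L2 = CEGH/D/- → run C
t=11: L0/L1/L2 = CEGH/D/- → run C
t=12: L0/L1/L2 = CEGH/D/- → run C
t=13: L0/L1/L2 = EGH/DC/- → run E
t=14: L0/L1/L2 = EGH/DC/- → run E
t=15: L0/L1/L2 = EGH/DC/- → run E
t=16: L0/L1/L2 = EGH/DC/- → run E
t=17: L0/L1/L2 = GH/DCE/- → run G
t=18: L0/L1/L2 = GH/DCE/- → run G
t=19: L0/L1/L2 = GH/DCE/- → run G
t=20: L0/L1/L2 = H/DCE/- → run H
t=21: L0/L1/L2 = H/DCE/- → run H
t=22: L0/L1/L2 = H/DCE/- → run H
t=23: L0/L1/L2 = H/DCE/- → run H
t=24: L0/L1/L2 = -/DCEH/- → run D
t=25: L0/L1/L2 = -/DCEH/- → run D
t=26: L0/L1/L2 = -/CEH/- → run C
t=27: L0/L1/L2 = -/CEH/- → run C
t=28: L0/L1/L2 = -/CEH/- → run C
t=29: L0/L1/L2 = -/EH/- → run E
t=30: L0/L1/L2 = -/EH/- → run E
t=31: L0/L1/L2 = -/EH/- → run E
t=32: L0/L1/L2 = -/H/- → run H
t=33: L0/L1/L2 = -/H/- → run H
t=34: (idle)
t=35: (idle)
t=36: (idle)
t=37: (idle)
t=38: (idle)

completion order = A, B, G, D, C, E, H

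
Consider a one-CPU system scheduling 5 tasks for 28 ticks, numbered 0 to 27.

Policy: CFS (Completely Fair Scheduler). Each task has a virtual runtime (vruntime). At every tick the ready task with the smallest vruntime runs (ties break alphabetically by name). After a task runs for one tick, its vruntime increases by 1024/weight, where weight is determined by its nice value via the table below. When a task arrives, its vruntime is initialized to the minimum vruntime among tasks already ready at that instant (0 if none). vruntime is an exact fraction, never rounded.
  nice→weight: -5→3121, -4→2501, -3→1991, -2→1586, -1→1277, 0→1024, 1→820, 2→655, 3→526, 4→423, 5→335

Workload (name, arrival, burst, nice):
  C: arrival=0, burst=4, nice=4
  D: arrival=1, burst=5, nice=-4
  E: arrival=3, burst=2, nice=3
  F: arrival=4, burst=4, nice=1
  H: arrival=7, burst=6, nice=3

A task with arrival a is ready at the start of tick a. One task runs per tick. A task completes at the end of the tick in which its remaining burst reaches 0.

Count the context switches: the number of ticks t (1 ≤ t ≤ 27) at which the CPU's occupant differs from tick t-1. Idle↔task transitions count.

t=0: vr[C=0] → run C
t=1: vr[C=1024/423 D=1024/423] → run C
t=2: vr[C=2048/423 D=1024/423] → run D
t=3: vr[C=2048/423 D=2994176/1057923 E=2994176/1057923] → run D
t=4: vr[C=2048/423 D=3427328/1057923 E=2994176/1057923 F=2994176/1057923] → run E
t=5: vr[C=2048/423 D=3427328/1057923 E=1329124864/278233749 F=2994176/1057923] → run F
t=6: vr[C=2048/423 D=3427328/1057923 E=1329124864/278233749 F=21576448/5289615] → run D
t=7: vr[C=2048/423 D=3860480/1057923 E=1329124864/278233749 F=21576448/5289615 H=3860480/1057923] → run D
t=8: vr[C=2048/423 D=4293632/1057923 E=1329124864/278233749 F=21576448/5289615 H=3860480/1057923] → run H
t=9: vr[C=2048/423 D=4293632/1057923 E=1329124864/278233749 F=21576448/5289615 H=1556962816/278233749] → run D
t=10: vr[C=2048/423 E=1329124864/278233749 F=21576448/5289615 H=1556962816/278233749] → run F
t=11: vr[C=2048/423 E=1329124864/278233749 F=28182016/5289615 H=1556962816/278233749] → run E
t=12: vr[C=2048/423 F=28182016/5289615 H=1556962816/278233749] → run C
t=13: vr[C=1024/141 F=28182016/5289615 H=1556962816/278233749] → run F
t=14: vr[C=1024/141 F=34787584/5289615 H=1556962816/278233749] → run H
t=15: vr[C=1024/141 F=34787584/5289615 H=2098619392/278233749] → run F
t=16: vr[C=1024/141 H=2098619392/278233749] → run C
t=17: vr[H=2098619392/278233749] → run H
t=18: vr[H=2640275968/278233749] → run H
t=19: vr[H=3181932544/278233749] → run H
t=20: vr[H=3723589120/278233749] → run H
t=21: (idle)
t=22: (idle)
t=23: (idle)
t=24: (idle)
t=25: (idle)
t=26: (idle)
t=27: (idle)

context switches = 15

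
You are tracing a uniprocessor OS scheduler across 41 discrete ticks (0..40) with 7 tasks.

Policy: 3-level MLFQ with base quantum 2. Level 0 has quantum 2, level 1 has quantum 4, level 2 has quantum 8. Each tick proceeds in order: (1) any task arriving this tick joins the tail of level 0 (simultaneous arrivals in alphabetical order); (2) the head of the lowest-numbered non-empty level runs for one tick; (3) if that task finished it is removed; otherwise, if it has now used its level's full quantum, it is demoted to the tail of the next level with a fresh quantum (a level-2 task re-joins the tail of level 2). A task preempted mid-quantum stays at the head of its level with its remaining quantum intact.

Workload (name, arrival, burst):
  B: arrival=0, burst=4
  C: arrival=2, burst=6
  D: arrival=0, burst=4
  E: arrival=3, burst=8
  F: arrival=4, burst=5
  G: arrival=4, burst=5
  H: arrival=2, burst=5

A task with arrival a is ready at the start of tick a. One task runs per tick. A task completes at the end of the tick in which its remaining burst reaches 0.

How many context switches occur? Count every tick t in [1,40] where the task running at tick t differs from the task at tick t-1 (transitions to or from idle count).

t=0: L0/L1/L2 = BD/-/- → run B
t=1: L0/L1/L2 = BD/-/- → run B
t=2: L0/L1/L2 = DCH/B/- → run D
t=3: L0/L1/L2 = DCHE/B/- → run D
t=4: L0/L1/L2 = CHEFG/BD/- → run C
t=5: L0/L1/L2 = CHEFG/BD/- → run C
t=6: L0/L1/L2 = HEFG/BDC/- → run H
t=7: L0/L1/L2 = HEFG/BDC/- → run H
t=8: L0/L1/L2 = EFG/BDCH/- → run E
t=9: L0/L1/L2 = EFG/BDCH/- → run E
t=10: L0/L1/L2 = FG/BDCHE/- → run F
t=11: L0/L1/L2 = FG/BDCHE/- → run F
t=12: L0/L1/L2 = G/BDCHEF/- → run G
t=13: L0/L1/L2 = G/BDCHEF/- → run G
t=14: L0/L1/L2 = -/BDCHEFG/- → run B
t=15: L0/L1/L2 = -/BDCHEFG/- → run B
t=16: L0/L1/L2 = -/DCHEFG/- → run D
t=17: L0/L1/L2 = -/DCHEFG/- → run D
t=18: L0/L1/L2 = -/CHEFG/- → run C
t=19: L0/L1/L2 = -/CHEFG/- → run C
t=20: L0/L1/L2 = -/CHEFG/- → run C
t=21: L0/L1/L2 = -/CHEFG/- → run C
t=22: L0/L1/L2 = -/HEFG/- → run H
t=23: L0/L1/L2 = -/HEFG/- → run H
t=24: L0/L1/L2 = -/HEFG/- → run H
t=25: L0/L1/L2 = -/EFG/- → run E
t=26: L0/L1/L2 = -/EFG/- → run E
t=27: L0/L1/L2 = -/EFG/- → run E
t=28: L0/L1/L2 = -/EFG/- → run E
t=29: L0/L1/L2 = -/FG/E → run F
t=30: L0/L1/L2 = -/FG/E → run F
t=31: L0/L1/L2 = -/FG/E → run F
t=32: L0/L1/L2 = -/G/E → run G
t=33: L0/L1/L2 = -/G/E → run G
t=34: L0/L1/L2 = -/G/E → run G
t=35: L0/L1/L2 = -/-/E → run E
t=36: L0/L1/L2 = -/-/E → run E
t=37: (idle)
t=38: (idle)
t=39: (idle)
t=40: (idle)

context switches = 15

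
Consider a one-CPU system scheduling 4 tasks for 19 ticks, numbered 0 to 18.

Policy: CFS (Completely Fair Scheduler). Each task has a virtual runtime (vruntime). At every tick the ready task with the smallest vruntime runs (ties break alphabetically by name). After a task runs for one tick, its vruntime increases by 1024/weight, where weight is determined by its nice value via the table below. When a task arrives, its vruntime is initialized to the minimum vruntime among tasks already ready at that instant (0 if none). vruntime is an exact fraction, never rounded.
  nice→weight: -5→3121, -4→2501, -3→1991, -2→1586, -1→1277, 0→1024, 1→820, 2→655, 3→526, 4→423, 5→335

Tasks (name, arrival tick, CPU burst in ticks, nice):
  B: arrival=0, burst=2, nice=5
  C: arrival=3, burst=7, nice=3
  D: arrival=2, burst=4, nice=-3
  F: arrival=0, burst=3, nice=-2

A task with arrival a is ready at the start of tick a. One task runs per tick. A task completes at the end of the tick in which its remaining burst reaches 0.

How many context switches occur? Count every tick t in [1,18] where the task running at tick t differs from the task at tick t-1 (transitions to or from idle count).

context switches = 11

t=0: vr[B=0 F=0] → run B
t=1: vr[B=1024/335 F=0] → run F
t=2: vr[B=1024/335 D=512/793 F=512/793] → run D
t=3: vr[B=1024/335 C=512/793 D=1831424/1578863 F=512/793] → run C
t=4: vr[B=1024/335 C=540672/208559 D=1831424/1578863 F=512/793] → run F
t=5: vr[B=1024/335 C=540672/208559 D=1831424/1578863 F=1024/793] → run D
t=6: vr[B=1024/335 C=540672/208559 D=2643456/1578863 F=1024/793] → run F
t=7: vr[B=1024/335 C=540672/208559 D=2643456/1578863] → run D
t=8: vr[B=1024/335 C=540672/208559 D=3455488/1578863] → run D
t=9: vr[B=1024/335 C=540672/208559] → run C
t=10: vr[B=1024/335 C=946688/208559] → run B
t=11: vr[C=946688/208559] → run C
t=12: vr[C=1352704/208559] → run C
t=13: vr[C=1758720/208559] → run C
t=14: vr[C=2164736/208559] → run C
t=15: vr[C=2570752/208559] → run C
t=16: (idle)
t=17: (idle)
t=18: (idle)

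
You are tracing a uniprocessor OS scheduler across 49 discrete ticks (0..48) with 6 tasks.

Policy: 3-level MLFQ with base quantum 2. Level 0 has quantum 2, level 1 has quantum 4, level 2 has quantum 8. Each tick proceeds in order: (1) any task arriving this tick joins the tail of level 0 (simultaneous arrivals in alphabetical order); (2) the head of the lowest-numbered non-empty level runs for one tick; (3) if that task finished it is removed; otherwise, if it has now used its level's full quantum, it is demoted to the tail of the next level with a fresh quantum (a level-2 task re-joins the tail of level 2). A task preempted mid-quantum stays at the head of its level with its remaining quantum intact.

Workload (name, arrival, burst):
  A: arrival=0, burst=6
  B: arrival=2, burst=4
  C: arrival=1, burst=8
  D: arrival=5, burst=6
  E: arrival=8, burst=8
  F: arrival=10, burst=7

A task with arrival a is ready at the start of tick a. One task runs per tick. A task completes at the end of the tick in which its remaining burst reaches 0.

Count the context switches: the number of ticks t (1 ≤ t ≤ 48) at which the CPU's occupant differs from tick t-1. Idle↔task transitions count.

t=0: L0/L1/L2 = A/-/- → run A
t=1: L0/L1/L2 = AC/-/- → run A
t=2: L0/L1/L2 = CB/A/- → run C
t=3: L0/L1/L2 = CB/A/- → run C
t=4: L0/L1/L2 = B/AC/- → run B
t=5: L0/L1/L2 = BD/AC/- → run B
t=6: L0/L1/L2 = D/ACB/- → run D
t=7: L0/L1/L2 = D/ACB/- → run D
t=8: L0/L1/L2 = E/ACBD/- → run E
t=9: L0/L1/L2 = E/ACBD/- → run E
t=10: L0/L1/L2 = F/ACBDE/- → run F
t=11: L0/L1/L2 = F/ACBDE/- → run F
t=12: L0/L1/L2 = -/ACBDEF/- → run A
t=13: L0/L1/L2 = -/ACBDEF/- → run A
t=14: L0/L1/L2 = -/ACBDEF/- → run A
t=15: L0/L1/L2 = -/ACBDEF/- → run A
t=16: L0/L1/L2 = -/CBDEF/- → run C
t=17: L0/L1/L2 = -/CBDEF/- → run C
t=18: L0/L1/L2 = -/CBDEF/- → run C
t=19: L0/L1/L2 = -/CBDEF/- → run C
t=20: L0/L1/L2 = -/BDEF/C → run B
t=21: L0/L1/L2 = -/BDEF/C → run B
t=22: L0/L1/L2 = -/DEF/C → run D
t=23: L0/L1/L2 = -/DEF/C → run D
t=24: L0/L1/L2 = -/DEF/C → run D
t=25: L0/L1/L2 = -/DEF/C → run D
t=26: L0/L1/L2 = -/EF/C → run E
t=27: L0/L1/L2 = -/EF/C → run E
t=28: L0/L1/L2 = -/EF/C → run E
t=29: L0/L1/L2 = -/EF/C → run E
t=30: L0/L1/L2 = -/F/CE → run F
t=31: L0/L1/L2 = -/F/CE → run F
t=32: L0/L1/L2 = -/F/CE → run F
t=33: L0/L1/L2 = -/F/CE → run F
t=34: L0/L1/L2 = -/-/CEF → run C
t=35: L0/L1/L2 = -/-/CEF → run C
t=36: L0/L1/L2 = -/-/EF → run E
t=37: L0/L1/L2 = -/-/EF → run E
t=38: L0/L1/L2 = -/-/F → run F
t=39: (idle)
t=40: (idle)
t=41: (idle)
t=42: (idle)
t=43: (idle)
t=44: (idle)
t=45: (idle)
t=46: (idle)
t=47: (idle)
t=48: (idle)

context switches = 15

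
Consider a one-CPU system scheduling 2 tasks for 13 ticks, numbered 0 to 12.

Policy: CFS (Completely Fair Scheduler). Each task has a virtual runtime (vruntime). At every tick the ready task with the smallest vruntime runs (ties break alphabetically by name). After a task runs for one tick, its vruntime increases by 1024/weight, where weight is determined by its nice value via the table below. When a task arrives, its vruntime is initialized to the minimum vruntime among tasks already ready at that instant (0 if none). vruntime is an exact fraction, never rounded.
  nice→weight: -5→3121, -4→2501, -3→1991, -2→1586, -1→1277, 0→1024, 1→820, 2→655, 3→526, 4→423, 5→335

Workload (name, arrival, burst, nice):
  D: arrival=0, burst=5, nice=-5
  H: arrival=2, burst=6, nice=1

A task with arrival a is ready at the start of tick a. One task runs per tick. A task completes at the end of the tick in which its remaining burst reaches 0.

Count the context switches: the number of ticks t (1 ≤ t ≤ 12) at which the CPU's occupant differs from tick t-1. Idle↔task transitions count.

context switches = 4

t=0: vr[D=0] → run D
t=1: vr[D=1024/3121] → run D
t=2: vr[D=2048/3121 H=2048/3121] → run D
t=3: vr[D=3072/3121 H=2048/3121] → run H
t=4: vr[D=3072/3121 H=1218816/639805] → run D
t=5: vr[D=4096/3121 H=1218816/639805] → run D
t=6: vr[H=1218816/639805] → run H
t=7: vr[H=2017792/639805] → run H
t=8: vr[H=2816768/639805] → run H
t=9: vr[H=3615744/639805] → run H
t=10: vr[H=882944/127961] → run H
t=11: (idle)
t=12: (idle)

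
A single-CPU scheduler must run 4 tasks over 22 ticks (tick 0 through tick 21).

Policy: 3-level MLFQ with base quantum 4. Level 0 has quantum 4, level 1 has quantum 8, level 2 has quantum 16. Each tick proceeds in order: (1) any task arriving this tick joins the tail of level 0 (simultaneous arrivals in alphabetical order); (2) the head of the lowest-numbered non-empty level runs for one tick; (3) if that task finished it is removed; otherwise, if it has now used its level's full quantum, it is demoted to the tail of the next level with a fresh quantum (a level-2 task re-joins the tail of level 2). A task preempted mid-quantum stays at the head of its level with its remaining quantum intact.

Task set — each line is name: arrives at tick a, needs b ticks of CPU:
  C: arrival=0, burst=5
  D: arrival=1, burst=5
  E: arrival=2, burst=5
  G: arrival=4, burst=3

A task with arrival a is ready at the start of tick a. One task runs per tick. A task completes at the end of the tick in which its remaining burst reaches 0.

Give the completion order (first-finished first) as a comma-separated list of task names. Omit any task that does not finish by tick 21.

completion order = G, C, D, E

t=0: L0/L1/L2 = C/-/- → run C
t=1: L0/L1/L2 = CD/-/- → run C
t=2: L0/L1/L2 = CDE/-/- → run C
t=3: L0/L1/L2 = CDE/-/- → run C
t=4: L0/L1/L2 = DEG/C/- → run D
t=5: L0/L1/L2 = DEG/C/- → run D
t=6: L0/L1/L2 = DEG/C/- → run D
t=7: L0/L1/L2 = DEG/C/- → run D
t=8: L0/L1/L2 = EG/CD/- → run E
t=9: L0/L1/L2 = EG/CD/- → run E
t=10: L0/L1/L2 = EG/CD/- → run E
t=11: L0/L1/L2 = EG/CD/- → run E
t=12: L0/L1/L2 = G/CDE/- → run G
t=13: L0/L1/L2 = G/CDE/- → run G
t=14: L0/L1/L2 = G/CDE/- → run G
t=15: L0/L1/L2 = -/CDE/- → run C
t=16: L0/L1/L2 = -/DE/- → run D
t=17: L0/L1/L2 = -/E/- → run E
t=18: (idle)
t=19: (idle)
t=20: (idle)
t=21: (idle)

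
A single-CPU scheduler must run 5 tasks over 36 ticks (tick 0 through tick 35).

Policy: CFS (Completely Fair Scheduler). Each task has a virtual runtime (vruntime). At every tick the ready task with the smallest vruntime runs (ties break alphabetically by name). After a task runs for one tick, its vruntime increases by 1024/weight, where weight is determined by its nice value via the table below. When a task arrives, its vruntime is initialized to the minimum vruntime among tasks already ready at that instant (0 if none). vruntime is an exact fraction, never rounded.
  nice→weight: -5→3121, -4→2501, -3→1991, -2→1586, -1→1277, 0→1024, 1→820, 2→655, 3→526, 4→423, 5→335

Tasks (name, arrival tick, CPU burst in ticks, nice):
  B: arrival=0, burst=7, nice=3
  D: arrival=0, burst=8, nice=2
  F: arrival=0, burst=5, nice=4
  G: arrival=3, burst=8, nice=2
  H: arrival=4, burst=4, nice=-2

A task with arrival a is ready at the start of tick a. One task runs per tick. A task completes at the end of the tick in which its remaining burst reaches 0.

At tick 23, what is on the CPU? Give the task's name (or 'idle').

running at tick 23 = G

t=0: vr[B=0 D=0 F=0] → run B
t=1: vr[B=512/263 D=0 F=0] → run D
t=2: vr[B=512/263 D=1024/655 F=0] → run F
t=3: vr[B=512/263 D=1024/655 F=1024/423 G=1024/655] → run D
t=4: vr[B=512/263 D=2048/655 F=1024/423 G=1024/655 H=1024/655] → run G
t=5: vr[B=512/263 D=2048/655 F=1024/423 G=2048/655 H=1024/655] → run H
t=6: vr[B=512/263 D=2048/655 F=1024/423 G=2048/655 H=1147392/519415] → run B
t=7: vr[B=1024/263 D=2048/655 F=1024/423 G=2048/655 H=1147392/519415] → run H
t=8: vr[B=1024/263 D=2048/655 F=1024/423 G=2048/655 H=1482752/519415] → run F
t=9: vr[B=1024/263 D=2048/655 F=2048/423 G=2048/655 H=1482752/519415] → run H
t=10: vr[B=1024/263 D=2048/655 F=2048/423 G=2048/655 H=1818112/519415] → run D
t=11: vr[B=1024/263 D=3072/655 F=2048/423 G=2048/655 H=1818112/519415] → run G
t=12: vr[B=1024/263 D=3072/655 F=2048/423 G=3072/655 H=1818112/519415] → run H
t=13: vr[B=1024/263 D=3072/655 F=2048/423 G=3072/655] → run B
t=14: vr[B=1536/263 D=3072/655 F=2048/423 G=3072/655] → run D
t=15: vr[B=1536/263 D=4096/655 F=2048/423 G=3072/655] → run G
t=16: vr[B=1536/263 D=4096/655 F=2048/423 G=4096/655] → run F
t=17: vr[B=1536/263 D=4096/655 F=1024/141 G=4096/655] → run B
t=18: vr[B=2048/263 D=4096/655 F=1024/141 G=4096/655] → run D
t=19: vr[B=2048/263 D=1024/131 F=1024/141 G=4096/655] → run G
t=20: vr[B=2048/263 D=1024/131 F=1024/141 G=1024/131] → run F
t=21: vr[B=2048/263 D=1024/131 F=4096/423 G=1024/131] → run B
t=22: vr[B=2560/263 D=1024/131 F=4096/423 G=1024/131] → run D
t=23: vr[B=2560/263 D=6144/655 F=4096/423 G=1024/131] → run G
t=24: vr[B=2560/263 D=6144/655 F=4096/423 G=6144/655] → run D
t=25: vr[B=2560/263 D=7168/655 F=4096/423 G=6144/655] → run G
t=26: vr[B=2560/263 D=7168/655 F=4096/423 G=7168/655] → run F
t=27: vr[B=2560/263 D=7168/655 G=7168/655] → run B
t=28: vr[B=3072/263 D=7168/655 G=7168/655] → run D
t=29: vr[B=3072/263 G=7168/655] → run G
t=30: vr[B=3072/263 G=8192/655] → run B
t=31: vr[G=8192/655] → run G
t=32: (idle)
t=33: (idle)
t=34: (idle)
t=35: (idle)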